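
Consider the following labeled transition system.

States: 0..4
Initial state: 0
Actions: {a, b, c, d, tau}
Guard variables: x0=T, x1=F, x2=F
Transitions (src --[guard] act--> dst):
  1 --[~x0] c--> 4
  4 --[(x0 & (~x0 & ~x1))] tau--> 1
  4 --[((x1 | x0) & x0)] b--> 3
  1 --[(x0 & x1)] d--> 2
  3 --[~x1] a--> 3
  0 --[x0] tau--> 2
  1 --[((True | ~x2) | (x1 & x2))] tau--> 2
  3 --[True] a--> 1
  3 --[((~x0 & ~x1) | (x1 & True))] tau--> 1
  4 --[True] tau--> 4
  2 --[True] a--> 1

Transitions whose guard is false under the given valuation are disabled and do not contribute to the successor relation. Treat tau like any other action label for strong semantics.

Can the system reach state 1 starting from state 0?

7 transition(s) survive guard evaluation.
L0 = {0}
L1 = {2}  cumulative {0,2}
L2 = {1}  cumulative {0,1,2}
Reach set: {0,1,2}
witness 1: tau·a

Answer: REACHABLE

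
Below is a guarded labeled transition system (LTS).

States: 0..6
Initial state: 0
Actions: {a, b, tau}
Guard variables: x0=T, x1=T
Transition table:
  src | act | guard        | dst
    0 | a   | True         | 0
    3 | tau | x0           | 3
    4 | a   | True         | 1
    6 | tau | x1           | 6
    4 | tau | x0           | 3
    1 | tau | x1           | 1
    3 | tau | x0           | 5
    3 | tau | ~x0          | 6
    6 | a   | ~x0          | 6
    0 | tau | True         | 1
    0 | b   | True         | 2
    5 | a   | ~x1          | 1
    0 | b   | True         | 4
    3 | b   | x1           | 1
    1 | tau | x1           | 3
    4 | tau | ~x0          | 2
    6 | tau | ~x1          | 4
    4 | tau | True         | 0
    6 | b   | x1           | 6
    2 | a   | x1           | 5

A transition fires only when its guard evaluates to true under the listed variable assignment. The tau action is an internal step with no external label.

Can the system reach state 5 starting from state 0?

Answer: REACHABLE

Analysis:
Guard filter leaves 15 enabled edge(s).
depth 0: {0}
depth 1: {1,2,4}  now seen {0,1,2,4}
depth 2: {3,5}  now seen {0,1,2,3,4,5}
R = {0,1,2,3,4,5}
witness 5: b·a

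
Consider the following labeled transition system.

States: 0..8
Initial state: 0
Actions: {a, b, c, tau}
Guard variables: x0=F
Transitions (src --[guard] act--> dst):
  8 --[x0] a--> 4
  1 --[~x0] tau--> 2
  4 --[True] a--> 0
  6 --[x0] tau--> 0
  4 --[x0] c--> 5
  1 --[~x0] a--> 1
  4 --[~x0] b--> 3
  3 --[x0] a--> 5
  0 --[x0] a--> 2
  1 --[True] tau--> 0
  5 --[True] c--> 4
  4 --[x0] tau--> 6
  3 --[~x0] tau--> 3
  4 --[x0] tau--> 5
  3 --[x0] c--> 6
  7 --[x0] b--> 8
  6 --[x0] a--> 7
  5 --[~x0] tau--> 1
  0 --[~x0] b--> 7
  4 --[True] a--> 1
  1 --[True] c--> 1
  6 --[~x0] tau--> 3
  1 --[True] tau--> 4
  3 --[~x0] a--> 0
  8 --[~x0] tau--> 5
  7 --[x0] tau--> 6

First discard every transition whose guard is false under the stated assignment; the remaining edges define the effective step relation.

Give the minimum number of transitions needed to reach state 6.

Answer: UNREACHABLE

Working:
Layered search for 6:
  Layer 0: {0}
  Layer 1: {7}
6 never appears.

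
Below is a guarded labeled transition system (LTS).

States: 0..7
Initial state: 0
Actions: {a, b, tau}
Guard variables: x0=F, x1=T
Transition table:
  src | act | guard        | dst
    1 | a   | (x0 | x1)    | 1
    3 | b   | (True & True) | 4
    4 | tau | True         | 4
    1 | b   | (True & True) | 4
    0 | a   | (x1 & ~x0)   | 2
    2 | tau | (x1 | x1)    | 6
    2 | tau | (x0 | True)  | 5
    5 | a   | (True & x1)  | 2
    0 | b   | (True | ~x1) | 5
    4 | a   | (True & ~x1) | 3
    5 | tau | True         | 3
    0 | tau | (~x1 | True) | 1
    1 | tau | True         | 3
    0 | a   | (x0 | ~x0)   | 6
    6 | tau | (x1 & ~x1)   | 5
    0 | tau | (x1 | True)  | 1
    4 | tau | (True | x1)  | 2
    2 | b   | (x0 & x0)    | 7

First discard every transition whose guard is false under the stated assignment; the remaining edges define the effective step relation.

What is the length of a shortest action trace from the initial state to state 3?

BFS to 3:
  Layer 0: {0}
  Layer 1: {1,2,5,6}
  Layer 2: {3,4}
first hit 3 at d=2 via b·tau

Answer: 2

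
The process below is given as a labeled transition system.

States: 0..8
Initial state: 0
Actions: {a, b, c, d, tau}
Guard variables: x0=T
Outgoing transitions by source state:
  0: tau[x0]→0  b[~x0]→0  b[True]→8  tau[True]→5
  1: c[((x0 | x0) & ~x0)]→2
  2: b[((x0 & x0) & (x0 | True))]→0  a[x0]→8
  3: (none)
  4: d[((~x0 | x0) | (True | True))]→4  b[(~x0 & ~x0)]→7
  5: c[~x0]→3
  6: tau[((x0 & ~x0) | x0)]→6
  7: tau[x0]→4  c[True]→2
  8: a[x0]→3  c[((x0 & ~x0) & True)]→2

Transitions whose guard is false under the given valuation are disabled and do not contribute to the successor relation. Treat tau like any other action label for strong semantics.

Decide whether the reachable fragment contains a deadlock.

Answer: DEADLOCK at state 3

Trace:
Reach set: {0,3,5,8}
  0: b→8  tau→0  tau→5  [3 exit(s)]
  3: ∅  [deadlock]
  5: ∅  [deadlock]
  8: a→3  [1 exit(s)]
Path to 3: b·a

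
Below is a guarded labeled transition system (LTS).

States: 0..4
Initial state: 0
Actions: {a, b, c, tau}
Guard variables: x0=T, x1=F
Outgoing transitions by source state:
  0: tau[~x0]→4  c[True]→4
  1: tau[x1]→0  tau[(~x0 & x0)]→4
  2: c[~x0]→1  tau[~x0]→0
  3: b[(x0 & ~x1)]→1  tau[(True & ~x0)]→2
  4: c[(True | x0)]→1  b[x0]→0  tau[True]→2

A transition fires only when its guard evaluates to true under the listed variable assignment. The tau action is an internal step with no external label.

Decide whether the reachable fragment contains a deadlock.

Reach set: {0,1,2,4}
  0: c→4  [1 out]
  1: ∅  [deadlock]
  2: ∅  [deadlock]
  4: b→0  c→1  tau→2  [3 out]
Path to 1: c·c

Answer: DEADLOCK at state 1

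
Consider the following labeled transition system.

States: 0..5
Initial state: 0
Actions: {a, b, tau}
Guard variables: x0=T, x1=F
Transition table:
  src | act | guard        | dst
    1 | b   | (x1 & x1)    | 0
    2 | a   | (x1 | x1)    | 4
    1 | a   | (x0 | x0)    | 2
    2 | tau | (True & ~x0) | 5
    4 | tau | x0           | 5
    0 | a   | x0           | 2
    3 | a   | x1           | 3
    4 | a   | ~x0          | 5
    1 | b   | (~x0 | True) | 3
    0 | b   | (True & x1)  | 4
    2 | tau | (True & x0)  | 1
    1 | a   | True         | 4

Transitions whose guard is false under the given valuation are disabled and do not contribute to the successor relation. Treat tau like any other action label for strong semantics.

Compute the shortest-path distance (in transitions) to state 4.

Answer: 3

Trace:
Breadth-first toward 4:
  L0 = {0}
  L1 = {2}
  L2 = {1}
  L3 = {3,4}
first hit 4 at d=3 via a·tau·a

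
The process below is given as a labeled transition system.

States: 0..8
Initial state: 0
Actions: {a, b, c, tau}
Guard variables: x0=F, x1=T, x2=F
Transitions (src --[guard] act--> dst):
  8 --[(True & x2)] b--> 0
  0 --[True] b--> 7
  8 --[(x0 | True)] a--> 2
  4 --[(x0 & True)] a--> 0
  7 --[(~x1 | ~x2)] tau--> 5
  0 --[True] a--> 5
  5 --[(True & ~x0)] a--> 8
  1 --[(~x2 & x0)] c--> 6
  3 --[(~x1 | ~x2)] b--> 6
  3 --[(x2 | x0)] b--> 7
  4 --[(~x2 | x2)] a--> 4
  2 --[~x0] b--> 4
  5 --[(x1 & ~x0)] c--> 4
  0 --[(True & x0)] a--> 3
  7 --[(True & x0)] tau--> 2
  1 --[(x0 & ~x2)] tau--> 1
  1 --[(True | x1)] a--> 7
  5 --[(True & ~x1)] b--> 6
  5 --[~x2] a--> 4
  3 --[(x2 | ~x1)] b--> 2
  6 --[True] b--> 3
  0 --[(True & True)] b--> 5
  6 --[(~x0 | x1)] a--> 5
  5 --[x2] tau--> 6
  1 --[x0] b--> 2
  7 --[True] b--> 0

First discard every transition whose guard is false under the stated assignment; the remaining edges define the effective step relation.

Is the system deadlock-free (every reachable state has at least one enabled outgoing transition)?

Reachable = {0,2,4,5,7,8}
  0: a→5  b→5  b→7  [3 exit(s)]
  2: b→4  [1 exit(s)]
  4: a→4  [1 exit(s)]
  5: a→4  a→8  c→4  [3 exit(s)]
  7: b→0  tau→5  [2 exit(s)]
  8: a→2  [1 exit(s)]

Answer: DEADLOCK-FREE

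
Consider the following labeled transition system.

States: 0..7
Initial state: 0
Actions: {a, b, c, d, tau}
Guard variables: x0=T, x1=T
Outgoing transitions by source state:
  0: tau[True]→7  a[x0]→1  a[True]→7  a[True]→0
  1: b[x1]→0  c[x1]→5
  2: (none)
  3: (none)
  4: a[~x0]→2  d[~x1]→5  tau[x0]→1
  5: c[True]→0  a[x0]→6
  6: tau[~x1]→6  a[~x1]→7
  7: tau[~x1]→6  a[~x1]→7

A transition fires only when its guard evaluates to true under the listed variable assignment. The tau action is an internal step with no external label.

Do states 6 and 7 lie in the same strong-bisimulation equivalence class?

Refine partition for ~:
  π0 = {{0,1,2,3,4,5,6,7}}
  π1 = {{0},{1},{2,3,6,7},{4},{5}}
Fixed point at round 2; 5 class(es).
class of 6: {2,3,6,7}; class of 7: {2,3,6,7}

Answer: BISIMILAR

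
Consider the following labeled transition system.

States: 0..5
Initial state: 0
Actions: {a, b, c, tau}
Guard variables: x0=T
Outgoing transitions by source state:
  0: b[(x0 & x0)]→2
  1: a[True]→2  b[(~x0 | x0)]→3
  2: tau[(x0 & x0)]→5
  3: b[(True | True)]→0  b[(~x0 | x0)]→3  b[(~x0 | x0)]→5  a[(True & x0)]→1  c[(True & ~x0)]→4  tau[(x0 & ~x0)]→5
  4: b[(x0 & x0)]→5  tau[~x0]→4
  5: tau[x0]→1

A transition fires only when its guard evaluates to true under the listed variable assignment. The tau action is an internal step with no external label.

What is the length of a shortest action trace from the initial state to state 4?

BFS to 4:
  depth 0: {0}
  depth 1: {2}
  depth 2: {5}
  depth 3: {1}
  depth 4: {3}
4 never appears.

Answer: UNREACHABLE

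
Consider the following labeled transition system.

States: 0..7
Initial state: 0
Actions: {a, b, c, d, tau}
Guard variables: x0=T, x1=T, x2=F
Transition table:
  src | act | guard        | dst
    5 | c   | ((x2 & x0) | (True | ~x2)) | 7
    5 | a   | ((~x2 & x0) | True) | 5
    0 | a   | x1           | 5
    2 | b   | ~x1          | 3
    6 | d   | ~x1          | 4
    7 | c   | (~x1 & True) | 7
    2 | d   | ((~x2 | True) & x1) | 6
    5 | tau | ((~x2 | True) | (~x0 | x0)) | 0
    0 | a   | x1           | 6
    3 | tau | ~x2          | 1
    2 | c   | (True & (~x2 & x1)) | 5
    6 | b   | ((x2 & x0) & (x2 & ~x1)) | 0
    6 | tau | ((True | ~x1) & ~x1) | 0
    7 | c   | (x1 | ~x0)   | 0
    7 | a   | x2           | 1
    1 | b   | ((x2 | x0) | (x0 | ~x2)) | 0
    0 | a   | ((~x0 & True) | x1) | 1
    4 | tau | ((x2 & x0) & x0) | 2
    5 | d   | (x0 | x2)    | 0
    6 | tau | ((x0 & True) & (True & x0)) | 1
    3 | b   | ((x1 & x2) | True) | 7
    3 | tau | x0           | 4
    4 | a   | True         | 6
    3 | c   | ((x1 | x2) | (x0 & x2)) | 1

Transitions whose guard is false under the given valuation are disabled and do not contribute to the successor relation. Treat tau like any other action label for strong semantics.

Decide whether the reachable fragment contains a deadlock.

Reachable = {0,1,5,6,7}
  0: a→1  a→5  a→6  [deg 3]
  1: b→0  [deg 1]
  5: a→5  c→7  d→0  tau→0  [deg 4]
  6: tau→1  [deg 1]
  7: c→0  [deg 1]

Answer: DEADLOCK-FREE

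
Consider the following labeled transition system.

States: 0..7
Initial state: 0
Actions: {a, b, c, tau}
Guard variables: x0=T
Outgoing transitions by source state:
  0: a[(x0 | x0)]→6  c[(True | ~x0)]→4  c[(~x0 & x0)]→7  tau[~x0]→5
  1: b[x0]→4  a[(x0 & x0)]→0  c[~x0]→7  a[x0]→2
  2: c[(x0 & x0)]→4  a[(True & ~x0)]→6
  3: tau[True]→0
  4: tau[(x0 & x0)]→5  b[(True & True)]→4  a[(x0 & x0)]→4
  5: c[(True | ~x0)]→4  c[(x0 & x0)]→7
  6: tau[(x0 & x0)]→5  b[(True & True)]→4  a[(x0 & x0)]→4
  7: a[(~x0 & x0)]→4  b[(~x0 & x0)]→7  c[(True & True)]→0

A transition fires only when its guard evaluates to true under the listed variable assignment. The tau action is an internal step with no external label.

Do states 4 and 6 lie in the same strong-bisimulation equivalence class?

Bisimulation quotient by refinement:
  π0 = {{0,1,2,3,4,5,6,7}}
  π1 = {{0},{1},{2,5,7},{3},{4,6}}
  π2 = {{0},{1},{2},{3},{4,6},{5},{7}}
7 equivalence class(es) (converged in 3)
[4]={4,6}  [6]={4,6}

Answer: BISIMILAR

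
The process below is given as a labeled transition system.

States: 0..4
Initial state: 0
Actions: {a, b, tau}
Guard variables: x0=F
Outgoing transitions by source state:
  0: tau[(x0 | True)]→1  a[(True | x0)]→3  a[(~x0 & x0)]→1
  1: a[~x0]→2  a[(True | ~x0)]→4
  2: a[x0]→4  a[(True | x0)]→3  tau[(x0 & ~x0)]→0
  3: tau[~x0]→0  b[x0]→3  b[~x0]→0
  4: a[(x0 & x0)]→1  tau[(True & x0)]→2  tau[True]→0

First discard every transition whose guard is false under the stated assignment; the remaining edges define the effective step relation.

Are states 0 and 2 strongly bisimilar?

Answer: NOT BISIMILAR

Analysis:
Compute ~ classes (split until stable):
  round 0: {{0,1,2,3,4}}
  round 1: {{0},{1,2},{3},{4}}
  round 2: {{0},{1},{2},{3},{4}}
stable after 3 split(s): 5 block(s)
0∈{0}, 2∈{2}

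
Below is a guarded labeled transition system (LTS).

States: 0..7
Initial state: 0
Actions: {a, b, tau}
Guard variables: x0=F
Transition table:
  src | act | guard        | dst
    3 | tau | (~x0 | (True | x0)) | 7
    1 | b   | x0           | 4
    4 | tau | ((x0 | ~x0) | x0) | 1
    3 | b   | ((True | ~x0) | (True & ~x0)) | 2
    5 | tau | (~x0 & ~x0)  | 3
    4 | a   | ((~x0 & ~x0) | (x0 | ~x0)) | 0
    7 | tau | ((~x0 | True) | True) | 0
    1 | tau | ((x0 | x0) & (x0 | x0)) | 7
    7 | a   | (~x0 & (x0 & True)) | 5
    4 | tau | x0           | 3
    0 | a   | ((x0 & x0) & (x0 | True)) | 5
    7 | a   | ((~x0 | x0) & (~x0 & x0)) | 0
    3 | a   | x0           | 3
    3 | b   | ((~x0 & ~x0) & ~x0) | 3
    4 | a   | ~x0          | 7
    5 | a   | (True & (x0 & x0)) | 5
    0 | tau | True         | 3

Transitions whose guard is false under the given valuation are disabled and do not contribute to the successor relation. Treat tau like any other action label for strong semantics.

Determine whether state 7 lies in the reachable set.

Answer: REACHABLE

Analysis:
9 transition(s) survive guard evaluation.
depth 0: {0}
depth 1: {3}  cumulative {0,3}
depth 2: {2,7}  cumulative {0,2,3,7}
R = {0,2,3,7}
witness 7: tau·tau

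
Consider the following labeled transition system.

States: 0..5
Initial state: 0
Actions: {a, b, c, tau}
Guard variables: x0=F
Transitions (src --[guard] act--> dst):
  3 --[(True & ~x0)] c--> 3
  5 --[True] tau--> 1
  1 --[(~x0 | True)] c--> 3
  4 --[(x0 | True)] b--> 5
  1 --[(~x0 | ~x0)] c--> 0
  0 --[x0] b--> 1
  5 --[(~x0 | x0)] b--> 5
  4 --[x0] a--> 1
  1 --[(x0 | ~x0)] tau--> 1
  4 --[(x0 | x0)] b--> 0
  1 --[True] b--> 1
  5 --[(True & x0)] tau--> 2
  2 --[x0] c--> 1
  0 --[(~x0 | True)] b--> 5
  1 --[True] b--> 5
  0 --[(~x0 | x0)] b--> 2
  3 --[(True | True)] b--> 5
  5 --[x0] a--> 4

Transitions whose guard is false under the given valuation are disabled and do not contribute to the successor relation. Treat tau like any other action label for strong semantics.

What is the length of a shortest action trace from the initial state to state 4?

Layered search for 4:
  depth 0: {0}
  depth 1: {2,5}
  depth 2: {1}
  depth 3: {3}
4 never appears.

Answer: UNREACHABLE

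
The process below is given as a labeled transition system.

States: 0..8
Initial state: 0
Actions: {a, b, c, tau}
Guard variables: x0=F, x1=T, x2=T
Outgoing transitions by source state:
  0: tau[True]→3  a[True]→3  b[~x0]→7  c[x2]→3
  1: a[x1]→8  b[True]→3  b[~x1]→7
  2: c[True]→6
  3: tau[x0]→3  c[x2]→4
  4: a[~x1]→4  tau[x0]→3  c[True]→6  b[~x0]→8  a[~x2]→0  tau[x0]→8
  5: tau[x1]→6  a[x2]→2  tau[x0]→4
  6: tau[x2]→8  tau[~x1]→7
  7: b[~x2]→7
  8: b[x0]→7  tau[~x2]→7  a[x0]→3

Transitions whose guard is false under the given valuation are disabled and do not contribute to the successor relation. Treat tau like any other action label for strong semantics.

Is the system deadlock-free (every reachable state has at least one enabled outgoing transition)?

Reach set: {0,3,4,6,7,8}
  0: a→3  b→7  c→3  tau→3  [deg 4]
  3: c→4  [deg 1]
  4: b→8  c→6  [deg 2]
  6: tau→8  [deg 1]
  7: ∅  [no exit]
  8: ∅  [no exit]
Path to 7: b

Answer: DEADLOCK at state 7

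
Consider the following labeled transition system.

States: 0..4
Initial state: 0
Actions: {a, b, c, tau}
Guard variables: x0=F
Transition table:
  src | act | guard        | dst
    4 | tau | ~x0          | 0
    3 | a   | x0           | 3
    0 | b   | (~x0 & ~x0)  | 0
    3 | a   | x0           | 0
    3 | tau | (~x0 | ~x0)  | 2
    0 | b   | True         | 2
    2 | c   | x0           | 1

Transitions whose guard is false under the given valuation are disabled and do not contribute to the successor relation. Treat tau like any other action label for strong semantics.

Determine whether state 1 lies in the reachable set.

Answer: UNREACHABLE

Working:
Guard filter leaves 4 enabled edge(s).
L0 = {0}
L1 = {2}  total {0,2}
Reach set: {0,2}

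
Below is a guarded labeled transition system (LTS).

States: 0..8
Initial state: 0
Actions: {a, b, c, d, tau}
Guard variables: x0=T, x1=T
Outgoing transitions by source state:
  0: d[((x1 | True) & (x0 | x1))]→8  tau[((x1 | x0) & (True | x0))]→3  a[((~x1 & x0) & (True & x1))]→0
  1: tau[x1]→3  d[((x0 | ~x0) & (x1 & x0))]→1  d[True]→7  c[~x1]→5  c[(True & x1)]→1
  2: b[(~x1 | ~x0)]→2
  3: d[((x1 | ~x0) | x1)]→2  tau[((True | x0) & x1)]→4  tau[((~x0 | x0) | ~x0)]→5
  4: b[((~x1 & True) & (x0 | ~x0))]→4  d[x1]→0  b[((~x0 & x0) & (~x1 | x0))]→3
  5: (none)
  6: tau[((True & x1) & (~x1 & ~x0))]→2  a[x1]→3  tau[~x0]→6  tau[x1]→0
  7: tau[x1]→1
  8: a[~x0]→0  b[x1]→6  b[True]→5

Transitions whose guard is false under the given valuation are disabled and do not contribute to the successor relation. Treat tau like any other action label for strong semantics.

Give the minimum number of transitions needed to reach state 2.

Answer: 2

Working:
Breadth-first toward 2:
  depth 0: {0}
  depth 1: {3,8}
  depth 2: {2,4,5,6}
2 enters at depth 2; path tau·d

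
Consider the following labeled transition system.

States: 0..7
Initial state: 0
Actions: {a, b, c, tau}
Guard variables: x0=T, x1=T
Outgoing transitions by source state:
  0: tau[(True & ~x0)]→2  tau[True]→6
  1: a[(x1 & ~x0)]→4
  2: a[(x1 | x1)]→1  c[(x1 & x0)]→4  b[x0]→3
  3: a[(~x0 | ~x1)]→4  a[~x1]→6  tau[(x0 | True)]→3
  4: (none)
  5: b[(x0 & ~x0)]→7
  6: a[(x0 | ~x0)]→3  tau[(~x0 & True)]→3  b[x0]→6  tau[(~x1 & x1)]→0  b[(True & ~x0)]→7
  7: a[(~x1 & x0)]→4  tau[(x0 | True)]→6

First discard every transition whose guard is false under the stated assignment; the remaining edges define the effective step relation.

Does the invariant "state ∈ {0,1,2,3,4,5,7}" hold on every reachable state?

Safe = {0,1,2,3,4,5,7}
Reachable = {0,3,6}
  0: ✓
  3: ✓
  6: ✗ unsafe
witness against invariant: tau → 6

Answer: INVARIANT VIOLATED at state 6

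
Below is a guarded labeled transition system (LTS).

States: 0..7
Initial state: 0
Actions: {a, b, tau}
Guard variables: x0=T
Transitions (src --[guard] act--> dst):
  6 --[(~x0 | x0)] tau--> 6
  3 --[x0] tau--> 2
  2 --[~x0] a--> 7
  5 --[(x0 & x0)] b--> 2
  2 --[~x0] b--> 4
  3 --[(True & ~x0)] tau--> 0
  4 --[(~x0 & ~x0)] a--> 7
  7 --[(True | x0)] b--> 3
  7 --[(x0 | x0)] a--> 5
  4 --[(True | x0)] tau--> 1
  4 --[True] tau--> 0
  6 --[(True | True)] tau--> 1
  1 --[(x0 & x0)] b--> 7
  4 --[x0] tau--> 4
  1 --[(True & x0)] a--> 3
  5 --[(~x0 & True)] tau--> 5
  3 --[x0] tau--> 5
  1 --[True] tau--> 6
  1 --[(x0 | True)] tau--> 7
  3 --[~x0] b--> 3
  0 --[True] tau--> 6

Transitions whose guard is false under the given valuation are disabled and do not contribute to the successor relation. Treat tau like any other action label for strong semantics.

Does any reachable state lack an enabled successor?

Reachable = {0,1,2,3,5,6,7}
  0: tau→6  [deg 1]
  1: a→3  b→7  tau→6  tau→7  [deg 4]
  2: ∅  [no exit]
  3: tau→2  tau→5  [deg 2]
  5: b→2  [deg 1]
  6: tau→1  tau→6  [deg 2]
  7: a→5  b→3  [deg 2]
Path to 2: tau·tau·a·tau

Answer: DEADLOCK at state 2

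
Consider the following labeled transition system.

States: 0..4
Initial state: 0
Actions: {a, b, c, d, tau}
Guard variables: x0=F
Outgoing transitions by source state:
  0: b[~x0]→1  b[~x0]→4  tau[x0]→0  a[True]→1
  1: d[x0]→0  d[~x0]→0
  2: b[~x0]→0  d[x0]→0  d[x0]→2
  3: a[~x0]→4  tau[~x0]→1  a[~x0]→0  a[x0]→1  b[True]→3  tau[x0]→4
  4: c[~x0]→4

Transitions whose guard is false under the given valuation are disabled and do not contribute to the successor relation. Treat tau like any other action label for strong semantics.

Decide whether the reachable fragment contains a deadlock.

Reach set: {0,1,4}
  0: a→1  b→1  b→4  [deg 3]
  1: d→0  [deg 1]
  4: c→4  [deg 1]

Answer: DEADLOCK-FREE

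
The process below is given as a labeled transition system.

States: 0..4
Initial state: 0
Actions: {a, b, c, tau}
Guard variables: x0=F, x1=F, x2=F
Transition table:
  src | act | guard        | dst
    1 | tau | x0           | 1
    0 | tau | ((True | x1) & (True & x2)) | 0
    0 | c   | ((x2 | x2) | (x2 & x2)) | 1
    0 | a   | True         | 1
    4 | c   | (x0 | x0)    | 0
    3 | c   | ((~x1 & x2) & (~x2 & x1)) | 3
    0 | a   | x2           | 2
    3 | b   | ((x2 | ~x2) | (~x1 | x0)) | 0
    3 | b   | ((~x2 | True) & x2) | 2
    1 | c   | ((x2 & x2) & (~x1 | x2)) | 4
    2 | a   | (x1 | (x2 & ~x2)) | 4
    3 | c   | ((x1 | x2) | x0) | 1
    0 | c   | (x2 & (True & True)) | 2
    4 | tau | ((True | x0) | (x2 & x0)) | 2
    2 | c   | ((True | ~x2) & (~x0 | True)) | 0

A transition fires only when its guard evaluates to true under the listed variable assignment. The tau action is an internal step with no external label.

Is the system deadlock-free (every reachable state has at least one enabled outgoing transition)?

Reach set: {0,1}
  0: a→1  [1 exit(s)]
  1: ∅  [no exit]
Path to 1: a

Answer: DEADLOCK at state 1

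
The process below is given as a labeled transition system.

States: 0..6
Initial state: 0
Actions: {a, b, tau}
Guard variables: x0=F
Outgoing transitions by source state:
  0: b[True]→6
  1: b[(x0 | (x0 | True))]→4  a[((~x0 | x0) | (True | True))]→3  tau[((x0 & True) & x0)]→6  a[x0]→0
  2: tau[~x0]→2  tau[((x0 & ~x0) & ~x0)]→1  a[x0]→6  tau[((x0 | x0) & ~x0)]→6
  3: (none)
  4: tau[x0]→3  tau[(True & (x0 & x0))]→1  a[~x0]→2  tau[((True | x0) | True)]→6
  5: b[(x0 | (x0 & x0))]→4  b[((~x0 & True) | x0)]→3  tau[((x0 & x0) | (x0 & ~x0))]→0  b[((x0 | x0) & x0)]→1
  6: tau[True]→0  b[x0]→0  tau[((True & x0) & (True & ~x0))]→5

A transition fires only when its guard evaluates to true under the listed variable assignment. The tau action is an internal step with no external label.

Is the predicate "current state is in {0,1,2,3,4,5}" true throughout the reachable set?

Answer: INVARIANT VIOLATED at state 6

Trace:
Safe = {0,1,2,3,4,5}
Reach set: {0,6}
  0: ✓
  6: outside
counterexample path to 6: b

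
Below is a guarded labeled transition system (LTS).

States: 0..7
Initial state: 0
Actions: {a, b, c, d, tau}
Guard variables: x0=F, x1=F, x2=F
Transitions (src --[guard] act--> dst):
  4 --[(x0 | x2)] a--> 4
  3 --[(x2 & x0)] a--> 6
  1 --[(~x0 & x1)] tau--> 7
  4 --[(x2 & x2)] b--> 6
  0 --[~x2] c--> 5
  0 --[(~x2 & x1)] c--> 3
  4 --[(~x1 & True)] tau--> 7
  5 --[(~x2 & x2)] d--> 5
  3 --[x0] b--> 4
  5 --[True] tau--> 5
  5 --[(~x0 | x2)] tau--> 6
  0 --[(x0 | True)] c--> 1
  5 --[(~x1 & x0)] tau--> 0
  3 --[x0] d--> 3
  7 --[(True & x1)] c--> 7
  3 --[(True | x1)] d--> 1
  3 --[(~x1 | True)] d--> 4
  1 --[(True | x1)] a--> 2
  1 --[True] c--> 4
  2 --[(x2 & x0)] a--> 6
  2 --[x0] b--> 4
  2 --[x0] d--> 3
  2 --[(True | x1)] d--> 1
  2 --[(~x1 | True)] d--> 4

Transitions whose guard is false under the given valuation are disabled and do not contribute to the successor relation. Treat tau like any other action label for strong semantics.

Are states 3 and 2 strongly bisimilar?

Answer: BISIMILAR

Trace:
Refine partition for ~:
  round 0: {{0,1,2,3,4,5,6,7}}
  round 1: {{0},{1},{2,3},{4,5},{6,7}}
  round 2: {{0},{1},{2,3},{4},{5},{6,7}}
Fixed point at round 3; 6 class(es).
3∈{2,3}, 2∈{2,3}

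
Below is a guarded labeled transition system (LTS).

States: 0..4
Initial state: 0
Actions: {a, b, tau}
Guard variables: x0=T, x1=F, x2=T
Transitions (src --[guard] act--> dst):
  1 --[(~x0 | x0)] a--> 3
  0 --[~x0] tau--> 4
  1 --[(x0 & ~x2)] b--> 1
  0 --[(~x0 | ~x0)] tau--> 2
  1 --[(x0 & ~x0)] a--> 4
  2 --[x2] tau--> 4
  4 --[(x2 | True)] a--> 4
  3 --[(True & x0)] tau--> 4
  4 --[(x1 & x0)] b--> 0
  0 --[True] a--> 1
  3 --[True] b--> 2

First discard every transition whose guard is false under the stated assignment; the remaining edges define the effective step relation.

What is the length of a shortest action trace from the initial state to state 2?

Layered search for 2:
  depth 0: {0}
  depth 1: {1}
  depth 2: {3}
  depth 3: {2,4}
2 enters at depth 3; path a·a·b

Answer: 3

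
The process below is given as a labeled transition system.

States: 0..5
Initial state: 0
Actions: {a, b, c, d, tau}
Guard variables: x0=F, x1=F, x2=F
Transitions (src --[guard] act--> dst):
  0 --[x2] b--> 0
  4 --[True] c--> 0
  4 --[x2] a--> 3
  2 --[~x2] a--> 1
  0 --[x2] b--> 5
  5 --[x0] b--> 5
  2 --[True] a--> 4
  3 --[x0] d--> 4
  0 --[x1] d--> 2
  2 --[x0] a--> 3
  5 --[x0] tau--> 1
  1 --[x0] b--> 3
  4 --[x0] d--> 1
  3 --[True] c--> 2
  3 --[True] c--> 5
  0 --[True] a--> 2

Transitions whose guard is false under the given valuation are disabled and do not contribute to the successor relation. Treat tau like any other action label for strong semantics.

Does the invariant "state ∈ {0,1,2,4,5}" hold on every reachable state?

Answer: INVARIANT HOLDS

Working:
Allowed set {0,1,2,4,5}
Reachable = {0,1,2,4}
  0: safe
  1: safe
  2: safe
  4: safe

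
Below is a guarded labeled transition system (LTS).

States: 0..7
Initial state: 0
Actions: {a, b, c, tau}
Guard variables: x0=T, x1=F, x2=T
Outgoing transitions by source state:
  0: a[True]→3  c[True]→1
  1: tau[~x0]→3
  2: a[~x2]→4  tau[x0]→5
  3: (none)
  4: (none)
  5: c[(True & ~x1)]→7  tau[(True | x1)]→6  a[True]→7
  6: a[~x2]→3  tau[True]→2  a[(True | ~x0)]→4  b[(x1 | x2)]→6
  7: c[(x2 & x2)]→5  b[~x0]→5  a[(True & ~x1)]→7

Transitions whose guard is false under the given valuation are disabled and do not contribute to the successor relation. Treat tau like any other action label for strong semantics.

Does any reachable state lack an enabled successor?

Reachable = {0,1,3}
  0: a→3  c→1  [deg 2]
  1: ∅  [deadlock]
  3: ∅  [deadlock]
trace reaching 1: c

Answer: DEADLOCK at state 1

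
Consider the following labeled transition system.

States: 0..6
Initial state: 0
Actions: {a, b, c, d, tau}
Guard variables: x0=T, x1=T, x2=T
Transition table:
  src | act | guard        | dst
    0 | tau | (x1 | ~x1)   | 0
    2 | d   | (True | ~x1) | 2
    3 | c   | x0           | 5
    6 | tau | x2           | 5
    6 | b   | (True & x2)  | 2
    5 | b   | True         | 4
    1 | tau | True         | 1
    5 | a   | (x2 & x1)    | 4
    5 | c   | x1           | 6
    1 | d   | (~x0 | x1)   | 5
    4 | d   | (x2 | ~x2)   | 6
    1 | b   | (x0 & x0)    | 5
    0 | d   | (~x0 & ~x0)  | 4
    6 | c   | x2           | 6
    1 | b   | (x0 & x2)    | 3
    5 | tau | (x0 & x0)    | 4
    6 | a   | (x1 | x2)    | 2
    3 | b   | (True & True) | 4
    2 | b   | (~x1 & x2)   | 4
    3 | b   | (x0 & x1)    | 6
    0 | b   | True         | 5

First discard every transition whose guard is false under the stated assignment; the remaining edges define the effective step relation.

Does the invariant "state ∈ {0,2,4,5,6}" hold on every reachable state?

Answer: INVARIANT HOLDS

Trace:
Inv-set: {0,2,4,5,6}
Reach set: {0,2,4,5,6}
  0: ✓
  2: ✓
  4: ✓
  5: ✓
  6: ✓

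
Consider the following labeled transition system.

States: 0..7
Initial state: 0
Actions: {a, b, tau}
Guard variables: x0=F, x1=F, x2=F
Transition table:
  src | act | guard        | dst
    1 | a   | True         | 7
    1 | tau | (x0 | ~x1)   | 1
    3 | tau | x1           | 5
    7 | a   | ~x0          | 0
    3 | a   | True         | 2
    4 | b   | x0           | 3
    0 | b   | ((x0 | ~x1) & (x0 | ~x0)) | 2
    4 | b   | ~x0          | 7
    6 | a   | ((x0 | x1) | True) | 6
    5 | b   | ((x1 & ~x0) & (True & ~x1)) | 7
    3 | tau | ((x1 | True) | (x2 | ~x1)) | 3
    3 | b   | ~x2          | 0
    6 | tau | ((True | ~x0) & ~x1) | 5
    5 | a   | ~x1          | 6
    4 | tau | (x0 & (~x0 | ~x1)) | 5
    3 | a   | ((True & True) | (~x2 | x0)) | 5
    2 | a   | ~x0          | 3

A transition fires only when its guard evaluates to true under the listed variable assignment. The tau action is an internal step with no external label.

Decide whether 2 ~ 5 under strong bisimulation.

Answer: NOT BISIMILAR

Trace:
Bisimulation quotient by refinement:
  P[0] = {{0,1,2,3,4,5,6,7}}
  P[1] = {{0,4},{1,6},{2,5,7},{3}}
  P[2] = {{0,4},{1},{2},{3},{5},{6},{7}}
  P[3] = {{0},{1},{2},{3},{4},{5},{6},{7}}
Fixed point at round 4; 8 class(es).
[2]={2}  [5]={5}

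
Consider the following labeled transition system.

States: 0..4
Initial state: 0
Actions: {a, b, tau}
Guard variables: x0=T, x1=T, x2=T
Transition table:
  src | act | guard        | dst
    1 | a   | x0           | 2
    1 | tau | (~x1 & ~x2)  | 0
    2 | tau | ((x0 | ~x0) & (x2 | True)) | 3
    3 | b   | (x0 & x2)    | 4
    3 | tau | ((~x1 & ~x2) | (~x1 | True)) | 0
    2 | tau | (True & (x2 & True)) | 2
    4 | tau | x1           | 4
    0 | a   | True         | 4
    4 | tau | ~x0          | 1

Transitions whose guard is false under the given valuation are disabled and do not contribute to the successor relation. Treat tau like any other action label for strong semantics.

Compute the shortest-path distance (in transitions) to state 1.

BFS to 1:
  L0 = {0}
  L1 = {4}
1 never appears.

Answer: UNREACHABLE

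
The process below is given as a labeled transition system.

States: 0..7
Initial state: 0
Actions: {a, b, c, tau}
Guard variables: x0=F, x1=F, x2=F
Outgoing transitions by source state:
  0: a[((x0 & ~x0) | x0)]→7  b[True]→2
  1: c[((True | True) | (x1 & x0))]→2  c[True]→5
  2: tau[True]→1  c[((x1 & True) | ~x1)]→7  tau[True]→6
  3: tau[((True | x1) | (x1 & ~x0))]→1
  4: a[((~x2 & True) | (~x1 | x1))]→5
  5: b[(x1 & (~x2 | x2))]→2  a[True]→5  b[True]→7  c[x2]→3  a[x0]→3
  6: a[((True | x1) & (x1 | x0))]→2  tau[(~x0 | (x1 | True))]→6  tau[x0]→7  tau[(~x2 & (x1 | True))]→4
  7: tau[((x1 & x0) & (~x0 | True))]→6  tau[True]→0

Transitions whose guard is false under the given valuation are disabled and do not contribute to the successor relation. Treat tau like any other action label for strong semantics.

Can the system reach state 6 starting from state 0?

13 transition(s) survive guard evaluation.
Layer 0: {0}
Layer 1: {2}  total {0,2}
Layer 2: {1,6,7}  total {0,1,2,6,7}
Layer 3: {4,5}  total {0,1,2,4,5,6,7}
R = {0,1,2,4,5,6,7}
trace reaching 6: b·tau

Answer: REACHABLE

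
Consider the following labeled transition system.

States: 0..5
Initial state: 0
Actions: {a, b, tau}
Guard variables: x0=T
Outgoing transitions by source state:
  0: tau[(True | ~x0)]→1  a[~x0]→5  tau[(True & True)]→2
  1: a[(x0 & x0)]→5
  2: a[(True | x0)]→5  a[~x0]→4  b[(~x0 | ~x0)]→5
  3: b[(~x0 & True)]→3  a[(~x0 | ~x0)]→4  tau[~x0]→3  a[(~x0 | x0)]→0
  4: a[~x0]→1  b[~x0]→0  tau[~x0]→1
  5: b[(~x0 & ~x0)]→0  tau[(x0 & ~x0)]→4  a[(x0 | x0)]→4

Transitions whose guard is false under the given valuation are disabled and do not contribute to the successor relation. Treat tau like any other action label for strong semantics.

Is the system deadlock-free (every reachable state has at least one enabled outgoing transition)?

Answer: DEADLOCK at state 4

Analysis:
Reachable = {0,1,2,4,5}
  0: tau→1  tau→2  [deg 2]
  1: a→5  [deg 1]
  2: a→5  [deg 1]
  4: ∅  [deadlock]
  5: a→4  [deg 1]
Path to 4: tau·a·a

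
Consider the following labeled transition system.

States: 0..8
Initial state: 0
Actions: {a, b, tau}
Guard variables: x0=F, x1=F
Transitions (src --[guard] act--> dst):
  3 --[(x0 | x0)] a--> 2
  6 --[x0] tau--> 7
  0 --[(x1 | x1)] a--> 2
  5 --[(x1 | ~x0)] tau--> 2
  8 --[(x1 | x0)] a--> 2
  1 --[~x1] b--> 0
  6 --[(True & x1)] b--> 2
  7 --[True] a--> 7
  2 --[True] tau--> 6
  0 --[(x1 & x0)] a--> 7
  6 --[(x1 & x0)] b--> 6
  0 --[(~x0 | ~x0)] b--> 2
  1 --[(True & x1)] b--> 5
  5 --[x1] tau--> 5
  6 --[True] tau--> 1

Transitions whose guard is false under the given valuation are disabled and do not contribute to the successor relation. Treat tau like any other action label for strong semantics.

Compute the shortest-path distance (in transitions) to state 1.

BFS to 1:
  Layer 0: {0}
  Layer 1: {2}
  Layer 2: {6}
  Layer 3: {1}
first hit 1 at d=3 via b·tau·tau

Answer: 3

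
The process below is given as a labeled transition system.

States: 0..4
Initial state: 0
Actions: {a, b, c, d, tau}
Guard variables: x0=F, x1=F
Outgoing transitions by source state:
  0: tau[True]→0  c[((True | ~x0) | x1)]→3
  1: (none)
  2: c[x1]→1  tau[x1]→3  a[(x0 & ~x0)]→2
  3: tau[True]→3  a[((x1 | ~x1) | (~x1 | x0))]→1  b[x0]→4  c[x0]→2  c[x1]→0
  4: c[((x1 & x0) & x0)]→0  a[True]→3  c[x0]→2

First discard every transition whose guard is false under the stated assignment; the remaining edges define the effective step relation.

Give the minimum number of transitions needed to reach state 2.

BFS to 2:
  Layer 0: {0}
  Layer 1: {3}
  Layer 2: {1}
2 never appears.

Answer: UNREACHABLE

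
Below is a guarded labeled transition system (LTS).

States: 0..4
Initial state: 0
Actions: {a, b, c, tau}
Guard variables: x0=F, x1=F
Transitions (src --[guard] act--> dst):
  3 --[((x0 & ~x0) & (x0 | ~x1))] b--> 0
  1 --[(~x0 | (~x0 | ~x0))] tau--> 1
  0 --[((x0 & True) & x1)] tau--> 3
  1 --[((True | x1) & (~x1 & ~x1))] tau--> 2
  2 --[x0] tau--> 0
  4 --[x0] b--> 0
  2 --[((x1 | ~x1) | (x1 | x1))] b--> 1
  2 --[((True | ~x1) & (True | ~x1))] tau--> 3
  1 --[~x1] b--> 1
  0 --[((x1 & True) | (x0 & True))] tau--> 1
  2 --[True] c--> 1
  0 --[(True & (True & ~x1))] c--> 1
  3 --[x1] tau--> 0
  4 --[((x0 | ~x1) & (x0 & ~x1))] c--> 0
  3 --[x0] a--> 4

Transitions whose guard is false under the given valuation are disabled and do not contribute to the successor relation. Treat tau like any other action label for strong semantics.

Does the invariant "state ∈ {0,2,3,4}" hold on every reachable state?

Safe = {0,2,3,4}
R = {0,1,2,3}
  0: ok
  1: VIOLATES
  2: ok
  3: ok
reach 1 via c — violates

Answer: INVARIANT VIOLATED at state 1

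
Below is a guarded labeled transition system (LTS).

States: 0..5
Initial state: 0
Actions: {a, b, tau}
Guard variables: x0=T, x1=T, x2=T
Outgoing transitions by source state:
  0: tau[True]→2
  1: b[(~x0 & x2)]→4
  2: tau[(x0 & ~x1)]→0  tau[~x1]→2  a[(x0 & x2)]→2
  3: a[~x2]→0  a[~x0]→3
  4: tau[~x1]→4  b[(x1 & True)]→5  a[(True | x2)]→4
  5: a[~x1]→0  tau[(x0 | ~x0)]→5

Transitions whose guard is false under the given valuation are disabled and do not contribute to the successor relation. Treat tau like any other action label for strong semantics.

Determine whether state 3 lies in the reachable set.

After dropping false guards: 5 live edges.
Layer 0: {0}
Layer 1: {2}  total {0,2}
Reachable = {0,2}

Answer: UNREACHABLE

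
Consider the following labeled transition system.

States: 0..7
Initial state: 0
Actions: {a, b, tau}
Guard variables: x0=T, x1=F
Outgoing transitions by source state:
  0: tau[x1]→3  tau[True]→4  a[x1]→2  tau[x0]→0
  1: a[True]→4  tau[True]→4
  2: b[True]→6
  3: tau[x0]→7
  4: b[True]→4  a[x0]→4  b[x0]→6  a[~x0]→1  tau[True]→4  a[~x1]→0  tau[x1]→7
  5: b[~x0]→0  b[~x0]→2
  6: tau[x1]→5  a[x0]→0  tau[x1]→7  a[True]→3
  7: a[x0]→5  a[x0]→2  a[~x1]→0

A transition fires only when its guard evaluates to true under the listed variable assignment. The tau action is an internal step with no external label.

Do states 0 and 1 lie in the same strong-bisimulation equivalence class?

Answer: NOT BISIMILAR

Trace:
Refine partition for ~:
  round 0: {{0,1,2,3,4,5,6,7}}
  round 1: {{0,3},{1},{2},{4},{5},{6,7}}
  round 2: {{0},{1},{2},{3},{4},{5},{6},{7}}
Fixed point at round 3; 8 class(es).
0∈{0}, 1∈{1}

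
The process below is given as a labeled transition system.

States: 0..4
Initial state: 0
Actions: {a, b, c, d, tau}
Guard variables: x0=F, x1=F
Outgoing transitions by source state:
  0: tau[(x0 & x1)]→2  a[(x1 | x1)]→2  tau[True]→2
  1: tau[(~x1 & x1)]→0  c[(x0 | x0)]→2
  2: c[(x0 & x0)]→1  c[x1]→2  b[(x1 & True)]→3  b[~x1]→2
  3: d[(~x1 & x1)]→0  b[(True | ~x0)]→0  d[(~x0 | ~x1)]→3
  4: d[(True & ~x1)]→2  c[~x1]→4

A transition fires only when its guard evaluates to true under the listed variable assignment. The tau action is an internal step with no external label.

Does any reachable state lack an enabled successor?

Answer: DEADLOCK-FREE

Analysis:
R = {0,2}
  0: tau→2  [1 out]
  2: b→2  [1 out]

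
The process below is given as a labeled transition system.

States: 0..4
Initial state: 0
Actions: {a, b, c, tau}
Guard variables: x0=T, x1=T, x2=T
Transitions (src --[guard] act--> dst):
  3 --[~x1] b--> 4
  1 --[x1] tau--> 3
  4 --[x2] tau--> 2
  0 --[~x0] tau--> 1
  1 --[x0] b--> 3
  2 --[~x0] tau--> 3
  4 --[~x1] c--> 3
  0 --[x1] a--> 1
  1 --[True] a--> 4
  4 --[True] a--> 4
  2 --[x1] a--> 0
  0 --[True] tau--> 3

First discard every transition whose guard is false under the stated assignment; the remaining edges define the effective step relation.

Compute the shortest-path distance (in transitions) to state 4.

Answer: 2

Analysis:
BFS to 4:
  depth 0: {0}
  depth 1: {1,3}
  depth 2: {4}
4 enters at depth 2; path a·a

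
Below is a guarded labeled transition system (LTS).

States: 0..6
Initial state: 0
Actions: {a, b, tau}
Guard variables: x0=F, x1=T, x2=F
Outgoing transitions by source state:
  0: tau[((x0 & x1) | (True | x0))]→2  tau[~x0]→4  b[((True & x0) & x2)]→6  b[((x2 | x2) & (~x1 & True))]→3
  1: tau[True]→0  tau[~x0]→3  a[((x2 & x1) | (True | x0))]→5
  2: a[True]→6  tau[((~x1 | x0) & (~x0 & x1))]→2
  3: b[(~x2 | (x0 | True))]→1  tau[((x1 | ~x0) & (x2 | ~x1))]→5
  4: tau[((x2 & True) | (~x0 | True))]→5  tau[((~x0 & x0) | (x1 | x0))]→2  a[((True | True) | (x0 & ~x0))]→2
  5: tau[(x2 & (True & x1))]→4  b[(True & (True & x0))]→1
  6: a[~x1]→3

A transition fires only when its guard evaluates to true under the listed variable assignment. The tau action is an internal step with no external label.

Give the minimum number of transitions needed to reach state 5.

Layered search for 5:
  L0 = {0}
  L1 = {2,4}
  L2 = {5,6}
5 enters at depth 2; path tau·tau

Answer: 2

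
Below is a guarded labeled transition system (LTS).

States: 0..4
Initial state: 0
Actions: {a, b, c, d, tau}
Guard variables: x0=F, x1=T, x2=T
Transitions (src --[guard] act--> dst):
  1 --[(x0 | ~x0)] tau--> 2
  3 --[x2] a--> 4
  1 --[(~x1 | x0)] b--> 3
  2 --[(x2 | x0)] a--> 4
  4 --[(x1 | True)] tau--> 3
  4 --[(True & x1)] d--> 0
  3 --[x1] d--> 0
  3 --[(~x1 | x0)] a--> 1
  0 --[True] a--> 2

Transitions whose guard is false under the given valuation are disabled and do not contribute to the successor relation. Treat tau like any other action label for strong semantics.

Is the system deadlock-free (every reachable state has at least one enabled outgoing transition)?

Reach set: {0,2,3,4}
  0: a→2  [deg 1]
  2: a→4  [deg 1]
  3: a→4  d→0  [deg 2]
  4: d→0  tau→3  [deg 2]

Answer: DEADLOCK-FREE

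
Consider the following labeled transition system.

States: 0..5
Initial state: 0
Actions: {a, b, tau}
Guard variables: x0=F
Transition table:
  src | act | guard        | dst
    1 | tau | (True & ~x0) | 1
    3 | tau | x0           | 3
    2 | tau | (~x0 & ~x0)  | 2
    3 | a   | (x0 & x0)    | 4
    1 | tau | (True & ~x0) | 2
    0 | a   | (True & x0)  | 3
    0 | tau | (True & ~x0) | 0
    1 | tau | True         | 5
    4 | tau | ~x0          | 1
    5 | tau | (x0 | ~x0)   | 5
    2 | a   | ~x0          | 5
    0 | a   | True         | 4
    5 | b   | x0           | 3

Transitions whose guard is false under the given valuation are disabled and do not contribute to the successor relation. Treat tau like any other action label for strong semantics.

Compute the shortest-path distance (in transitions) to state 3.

Answer: UNREACHABLE

Trace:
Breadth-first toward 3:
  depth 0: {0}
  depth 1: {4}
  depth 2: {1}
  depth 3: {2,5}
3 never appears.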